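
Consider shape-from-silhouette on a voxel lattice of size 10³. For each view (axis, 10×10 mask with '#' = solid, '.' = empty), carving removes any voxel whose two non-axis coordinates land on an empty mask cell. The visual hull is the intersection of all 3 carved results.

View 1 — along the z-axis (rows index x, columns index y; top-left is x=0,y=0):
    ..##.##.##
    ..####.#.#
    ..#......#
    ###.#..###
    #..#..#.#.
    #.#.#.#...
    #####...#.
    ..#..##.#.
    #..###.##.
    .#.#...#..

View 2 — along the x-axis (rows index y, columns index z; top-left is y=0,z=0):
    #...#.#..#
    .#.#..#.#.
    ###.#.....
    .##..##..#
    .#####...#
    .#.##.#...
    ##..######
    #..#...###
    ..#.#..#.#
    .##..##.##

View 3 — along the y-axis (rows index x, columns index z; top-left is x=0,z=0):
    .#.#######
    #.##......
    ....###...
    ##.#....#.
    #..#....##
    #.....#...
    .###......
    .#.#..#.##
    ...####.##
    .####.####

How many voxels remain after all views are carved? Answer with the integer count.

before carving: 1000 voxels (10×10×10)
after view 1 [z-axis, 48 of 100 cells solid] → remaining = 480
after view 2 [x-axis, 50 of 100 cells solid] → remaining = 236
after view 3 [y-axis, 46 of 100 cells solid] → remaining = 111

|visual hull| = 111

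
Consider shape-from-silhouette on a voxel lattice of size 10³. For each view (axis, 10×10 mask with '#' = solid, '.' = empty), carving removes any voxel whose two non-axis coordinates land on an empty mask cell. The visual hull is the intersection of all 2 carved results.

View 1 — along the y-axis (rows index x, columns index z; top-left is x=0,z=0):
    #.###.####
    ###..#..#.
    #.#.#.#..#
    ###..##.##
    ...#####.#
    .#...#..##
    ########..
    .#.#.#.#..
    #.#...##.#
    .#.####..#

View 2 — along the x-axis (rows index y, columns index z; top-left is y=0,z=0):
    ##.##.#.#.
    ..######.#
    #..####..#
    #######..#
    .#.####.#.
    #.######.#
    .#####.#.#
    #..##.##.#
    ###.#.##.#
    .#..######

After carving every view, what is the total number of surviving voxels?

before carving: 1000 voxels (10×10×10)
step 1: project along y, AND mask (58/100) → |grid| = 580
step 2: project along x, AND mask (68/100) → |grid| = 402

remaining voxels: 402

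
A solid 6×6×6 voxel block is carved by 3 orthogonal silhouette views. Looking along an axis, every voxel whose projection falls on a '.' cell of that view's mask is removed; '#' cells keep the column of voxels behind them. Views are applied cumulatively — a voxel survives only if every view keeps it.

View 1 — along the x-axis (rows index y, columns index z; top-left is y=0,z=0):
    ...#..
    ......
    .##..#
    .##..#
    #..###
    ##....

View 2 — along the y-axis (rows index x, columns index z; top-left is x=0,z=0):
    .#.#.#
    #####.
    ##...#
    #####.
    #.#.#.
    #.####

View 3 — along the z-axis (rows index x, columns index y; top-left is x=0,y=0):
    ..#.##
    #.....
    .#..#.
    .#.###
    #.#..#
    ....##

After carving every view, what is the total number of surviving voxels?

start: 6×6×6 = 216 voxels
step 1: project along x, AND mask (13/36) → |grid| = 78
step 2: project along y, AND mask (24/36) → |grid| = 51
step 3: project along z, AND mask (15/36) → |grid| = 22

|visual hull| = 22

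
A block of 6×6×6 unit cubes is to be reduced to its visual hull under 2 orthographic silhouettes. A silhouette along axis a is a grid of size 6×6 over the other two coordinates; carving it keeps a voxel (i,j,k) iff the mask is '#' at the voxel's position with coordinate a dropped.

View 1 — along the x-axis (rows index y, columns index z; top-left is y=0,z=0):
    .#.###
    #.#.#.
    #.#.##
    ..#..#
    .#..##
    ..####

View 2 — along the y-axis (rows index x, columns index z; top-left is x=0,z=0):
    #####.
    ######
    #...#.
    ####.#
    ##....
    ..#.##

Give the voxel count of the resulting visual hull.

|visual hull| = 75

before carving: 216 voxels (6×6×6)
step 1: project along x, AND mask (20/36) → |grid| = 120
step 2: project along y, AND mask (23/36) → |grid| = 75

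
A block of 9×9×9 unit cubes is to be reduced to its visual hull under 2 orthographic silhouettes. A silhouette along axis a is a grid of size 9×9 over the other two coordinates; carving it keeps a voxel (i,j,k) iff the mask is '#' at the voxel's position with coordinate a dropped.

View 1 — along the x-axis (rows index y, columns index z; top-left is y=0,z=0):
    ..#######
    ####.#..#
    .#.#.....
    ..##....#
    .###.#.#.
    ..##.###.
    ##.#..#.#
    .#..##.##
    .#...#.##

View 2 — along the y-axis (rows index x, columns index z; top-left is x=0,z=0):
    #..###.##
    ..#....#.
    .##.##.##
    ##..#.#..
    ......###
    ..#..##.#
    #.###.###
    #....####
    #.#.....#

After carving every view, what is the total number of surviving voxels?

start: 9×9×9 = 729 voxels
[1] x-view keeps 42 columns → grid now 378
[2] y-view keeps 40 columns → grid now 180

voxel count = 180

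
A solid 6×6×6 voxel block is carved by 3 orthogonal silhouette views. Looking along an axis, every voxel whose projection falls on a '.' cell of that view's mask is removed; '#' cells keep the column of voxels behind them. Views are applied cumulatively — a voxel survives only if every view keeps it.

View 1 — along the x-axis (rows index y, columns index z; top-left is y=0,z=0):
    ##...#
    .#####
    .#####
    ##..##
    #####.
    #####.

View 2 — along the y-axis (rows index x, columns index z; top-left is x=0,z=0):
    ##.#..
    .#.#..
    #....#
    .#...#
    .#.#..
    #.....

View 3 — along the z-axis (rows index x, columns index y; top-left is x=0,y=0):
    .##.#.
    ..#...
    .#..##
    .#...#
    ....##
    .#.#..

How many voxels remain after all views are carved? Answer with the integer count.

remaining voxels: 20

start: 6×6×6 = 216 voxels
step 1: project along x, AND mask (27/36) → |grid| = 162
step 2: project along y, AND mask (12/36) → |grid| = 56
step 3: project along z, AND mask (13/36) → |grid| = 20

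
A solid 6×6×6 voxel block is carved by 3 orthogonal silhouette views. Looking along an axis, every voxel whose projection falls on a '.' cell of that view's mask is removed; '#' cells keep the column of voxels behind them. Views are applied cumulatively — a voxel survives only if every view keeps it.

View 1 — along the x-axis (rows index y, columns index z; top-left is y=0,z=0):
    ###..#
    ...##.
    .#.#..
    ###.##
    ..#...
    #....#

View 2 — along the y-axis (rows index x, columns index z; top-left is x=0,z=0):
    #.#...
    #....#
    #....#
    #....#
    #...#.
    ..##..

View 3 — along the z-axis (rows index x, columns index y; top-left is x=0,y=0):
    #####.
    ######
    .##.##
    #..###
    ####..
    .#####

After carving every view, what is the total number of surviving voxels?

27 voxels

initial block: 6^3 = 216
carve view 1 (along x, YZ-mask fill 16/36): 96 voxels remain
carve view 2 (along y, XZ-mask fill 12/36): 34 voxels remain
carve view 3 (along z, XY-mask fill 28/36): 27 voxels remain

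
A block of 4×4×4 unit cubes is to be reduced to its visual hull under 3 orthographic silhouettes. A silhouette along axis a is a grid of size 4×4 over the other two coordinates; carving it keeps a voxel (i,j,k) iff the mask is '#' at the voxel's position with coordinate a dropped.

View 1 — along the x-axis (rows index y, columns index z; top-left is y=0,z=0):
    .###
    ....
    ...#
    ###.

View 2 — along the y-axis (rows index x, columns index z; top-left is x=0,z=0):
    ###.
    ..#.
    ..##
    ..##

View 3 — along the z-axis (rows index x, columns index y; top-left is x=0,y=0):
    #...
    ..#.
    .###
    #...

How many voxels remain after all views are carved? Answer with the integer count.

remaining voxels: 6

before carving: 64 voxels (4×4×4)
carve view 1 (along x, YZ-mask fill 7/16): 28 voxels remain
carve view 2 (along y, XZ-mask fill 8/16): 15 voxels remain
carve view 3 (along z, XY-mask fill 6/16): 6 voxels remain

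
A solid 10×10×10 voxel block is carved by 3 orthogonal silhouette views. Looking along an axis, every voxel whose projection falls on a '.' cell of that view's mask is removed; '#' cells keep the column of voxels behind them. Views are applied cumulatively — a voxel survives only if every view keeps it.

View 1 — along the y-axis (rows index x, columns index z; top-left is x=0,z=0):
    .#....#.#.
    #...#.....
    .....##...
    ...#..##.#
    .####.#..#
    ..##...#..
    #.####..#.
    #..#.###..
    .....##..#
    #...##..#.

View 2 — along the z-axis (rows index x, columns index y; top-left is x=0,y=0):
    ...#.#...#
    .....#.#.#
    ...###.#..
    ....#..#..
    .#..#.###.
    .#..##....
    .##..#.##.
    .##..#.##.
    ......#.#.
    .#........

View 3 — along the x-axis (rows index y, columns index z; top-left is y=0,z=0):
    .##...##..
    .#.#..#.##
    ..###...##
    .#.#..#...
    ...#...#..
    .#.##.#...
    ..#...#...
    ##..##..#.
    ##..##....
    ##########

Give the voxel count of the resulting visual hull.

before carving: 1000 voxels (10×10×10)
[1] y-view keeps 38 columns → grid now 380
[2] z-view keeps 33 columns → grid now 135
[3] x-view keeps 44 columns → grid now 59

|visual hull| = 59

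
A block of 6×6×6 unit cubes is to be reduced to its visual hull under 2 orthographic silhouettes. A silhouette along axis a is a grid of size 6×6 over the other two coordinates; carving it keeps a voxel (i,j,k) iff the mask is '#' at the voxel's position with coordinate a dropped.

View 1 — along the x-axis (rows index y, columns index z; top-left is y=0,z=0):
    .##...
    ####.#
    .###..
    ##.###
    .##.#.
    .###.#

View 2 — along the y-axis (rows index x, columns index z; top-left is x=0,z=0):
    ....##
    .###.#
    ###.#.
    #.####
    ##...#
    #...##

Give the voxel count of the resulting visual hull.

start: 6×6×6 = 216 voxels
  1. axis=0 (YZ plane), |mask|=22  ⇒  voxels=132
  2. axis=1 (XZ plane), |mask|=21  ⇒  voxels=72

72 voxels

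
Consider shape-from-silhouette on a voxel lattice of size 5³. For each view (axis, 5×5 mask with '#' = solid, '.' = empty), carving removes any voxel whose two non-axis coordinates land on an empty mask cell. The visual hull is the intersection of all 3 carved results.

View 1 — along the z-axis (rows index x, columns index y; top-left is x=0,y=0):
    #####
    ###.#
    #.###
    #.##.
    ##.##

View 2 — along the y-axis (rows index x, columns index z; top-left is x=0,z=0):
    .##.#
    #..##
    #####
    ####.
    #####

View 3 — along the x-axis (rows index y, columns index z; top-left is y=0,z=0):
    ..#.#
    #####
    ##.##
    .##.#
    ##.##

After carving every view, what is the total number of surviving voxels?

|visual hull| = 55

initial block: 5^3 = 125
  1. axis=2 (XY plane), |mask|=20  ⇒  voxels=100
  2. axis=1 (XZ plane), |mask|=20  ⇒  voxels=79
  3. axis=0 (YZ plane), |mask|=18  ⇒  voxels=55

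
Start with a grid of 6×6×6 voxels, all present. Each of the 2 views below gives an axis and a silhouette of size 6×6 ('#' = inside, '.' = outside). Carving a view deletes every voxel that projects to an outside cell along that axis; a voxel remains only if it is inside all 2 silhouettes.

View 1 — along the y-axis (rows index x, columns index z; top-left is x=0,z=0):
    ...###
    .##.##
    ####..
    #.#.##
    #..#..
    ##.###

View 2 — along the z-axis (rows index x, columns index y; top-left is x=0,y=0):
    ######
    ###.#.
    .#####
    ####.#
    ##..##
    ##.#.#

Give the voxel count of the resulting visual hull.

initial block: 6^3 = 216
carve view 1 (along y, XZ-mask fill 22/36): 132 voxels remain
carve view 2 (along z, XY-mask fill 28/36): 102 voxels remain

voxel count = 102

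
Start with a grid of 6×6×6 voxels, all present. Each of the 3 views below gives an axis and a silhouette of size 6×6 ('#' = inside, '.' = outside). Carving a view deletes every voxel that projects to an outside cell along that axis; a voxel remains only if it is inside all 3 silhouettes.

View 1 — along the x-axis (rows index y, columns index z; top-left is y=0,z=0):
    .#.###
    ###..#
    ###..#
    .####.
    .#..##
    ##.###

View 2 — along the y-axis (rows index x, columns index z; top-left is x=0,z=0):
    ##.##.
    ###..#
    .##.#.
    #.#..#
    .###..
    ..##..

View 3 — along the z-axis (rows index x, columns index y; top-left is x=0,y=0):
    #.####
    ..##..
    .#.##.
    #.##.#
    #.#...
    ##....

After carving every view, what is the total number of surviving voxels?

voxel count = 40

start: 6×6×6 = 216 voxels
V1 x: intersect with YZ mask (24 set) -- 144 left
V2 y: intersect with XZ mask (19 set) -- 75 left
V3 z: intersect with XY mask (18 set) -- 40 left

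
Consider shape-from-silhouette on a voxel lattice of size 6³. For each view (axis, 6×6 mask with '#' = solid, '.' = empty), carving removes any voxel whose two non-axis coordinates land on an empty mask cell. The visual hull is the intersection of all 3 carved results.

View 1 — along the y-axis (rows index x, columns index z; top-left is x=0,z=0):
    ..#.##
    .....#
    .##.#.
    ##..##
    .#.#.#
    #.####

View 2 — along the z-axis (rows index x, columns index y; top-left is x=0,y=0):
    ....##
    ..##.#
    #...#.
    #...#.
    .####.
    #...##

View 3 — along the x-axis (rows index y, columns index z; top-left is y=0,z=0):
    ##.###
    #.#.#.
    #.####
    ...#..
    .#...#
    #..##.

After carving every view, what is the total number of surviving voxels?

25 voxels

start: 6×6×6 = 216 voxels
step 1: project along y, AND mask (19/36) → |grid| = 114
step 2: project along z, AND mask (16/36) → |grid| = 50
step 3: project along x, AND mask (19/36) → |grid| = 25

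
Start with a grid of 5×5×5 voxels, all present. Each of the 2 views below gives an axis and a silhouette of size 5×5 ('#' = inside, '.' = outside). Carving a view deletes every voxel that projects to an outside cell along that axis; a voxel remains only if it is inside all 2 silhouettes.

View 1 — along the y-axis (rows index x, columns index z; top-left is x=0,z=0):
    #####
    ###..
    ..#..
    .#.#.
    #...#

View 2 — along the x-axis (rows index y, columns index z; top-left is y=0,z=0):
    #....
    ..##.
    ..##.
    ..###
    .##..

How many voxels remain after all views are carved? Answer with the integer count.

initial block: 5^3 = 125
after view 1 [y-axis, 13 of 25 cells solid] → remaining = 65
after view 2 [x-axis, 10 of 25 cells solid] → remaining = 26

26 voxels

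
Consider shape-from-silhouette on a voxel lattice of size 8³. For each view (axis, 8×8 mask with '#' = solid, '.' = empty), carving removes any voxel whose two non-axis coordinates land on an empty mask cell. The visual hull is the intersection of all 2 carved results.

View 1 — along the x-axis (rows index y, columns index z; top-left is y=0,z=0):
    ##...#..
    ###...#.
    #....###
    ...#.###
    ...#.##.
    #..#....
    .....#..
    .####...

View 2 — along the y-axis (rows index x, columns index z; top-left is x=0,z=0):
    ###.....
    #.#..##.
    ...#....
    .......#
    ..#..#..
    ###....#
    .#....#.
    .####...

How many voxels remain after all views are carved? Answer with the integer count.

before carving: 512 voxels (8×8×8)
V1 x: intersect with YZ mask (25 set) -- 200 left
V2 y: intersect with XZ mask (21 set) -- 65 left

remaining voxels: 65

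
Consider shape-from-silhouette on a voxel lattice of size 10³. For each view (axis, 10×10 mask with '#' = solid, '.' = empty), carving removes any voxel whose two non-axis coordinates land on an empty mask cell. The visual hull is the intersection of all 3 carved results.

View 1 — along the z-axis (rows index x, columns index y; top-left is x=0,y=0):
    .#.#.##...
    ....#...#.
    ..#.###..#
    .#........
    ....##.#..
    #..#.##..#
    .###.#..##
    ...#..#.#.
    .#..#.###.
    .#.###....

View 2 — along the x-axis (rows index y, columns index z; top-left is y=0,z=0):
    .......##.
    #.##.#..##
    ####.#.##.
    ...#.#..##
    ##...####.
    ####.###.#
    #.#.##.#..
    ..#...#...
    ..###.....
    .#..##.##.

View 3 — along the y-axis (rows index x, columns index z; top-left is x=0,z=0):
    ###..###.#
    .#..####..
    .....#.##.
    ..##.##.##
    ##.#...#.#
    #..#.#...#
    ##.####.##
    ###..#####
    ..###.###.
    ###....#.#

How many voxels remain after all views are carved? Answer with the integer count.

|visual hull| = 118

before carving: 1000 voxels (10×10×10)
[1] z-view keeps 38 columns → grid now 380
[2] x-view keeps 48 columns → grid now 200
[3] y-view keeps 57 columns → grid now 118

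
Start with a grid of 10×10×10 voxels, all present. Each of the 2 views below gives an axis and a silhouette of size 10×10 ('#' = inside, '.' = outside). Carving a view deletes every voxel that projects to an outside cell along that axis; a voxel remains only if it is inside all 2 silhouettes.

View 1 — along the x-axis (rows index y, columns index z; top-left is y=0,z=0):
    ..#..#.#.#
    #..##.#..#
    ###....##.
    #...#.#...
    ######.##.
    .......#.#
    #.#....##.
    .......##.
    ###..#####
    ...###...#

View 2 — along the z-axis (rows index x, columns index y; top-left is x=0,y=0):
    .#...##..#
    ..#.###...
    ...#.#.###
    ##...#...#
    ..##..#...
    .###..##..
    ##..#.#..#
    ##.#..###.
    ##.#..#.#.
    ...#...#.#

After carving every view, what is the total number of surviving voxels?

start: 10×10×10 = 1000 voxels
  1. axis=0 (YZ plane), |mask|=45  ⇒  voxels=450
  2. axis=2 (XY plane), |mask|=44  ⇒  voxels=183

remaining voxels: 183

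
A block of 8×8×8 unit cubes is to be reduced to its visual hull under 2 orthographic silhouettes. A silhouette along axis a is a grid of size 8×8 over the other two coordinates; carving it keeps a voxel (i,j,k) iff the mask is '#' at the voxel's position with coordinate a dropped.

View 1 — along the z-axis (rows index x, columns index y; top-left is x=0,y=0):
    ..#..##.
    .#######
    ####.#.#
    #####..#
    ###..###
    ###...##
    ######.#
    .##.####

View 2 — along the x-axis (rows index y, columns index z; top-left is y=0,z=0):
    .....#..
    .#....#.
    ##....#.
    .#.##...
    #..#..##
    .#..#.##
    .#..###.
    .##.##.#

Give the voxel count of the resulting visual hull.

remaining voxels: 150

start: 8×8×8 = 512 voxels
  1. axis=2 (XY plane), |mask|=46  ⇒  voxels=368
  2. axis=0 (YZ plane), |mask|=26  ⇒  voxels=150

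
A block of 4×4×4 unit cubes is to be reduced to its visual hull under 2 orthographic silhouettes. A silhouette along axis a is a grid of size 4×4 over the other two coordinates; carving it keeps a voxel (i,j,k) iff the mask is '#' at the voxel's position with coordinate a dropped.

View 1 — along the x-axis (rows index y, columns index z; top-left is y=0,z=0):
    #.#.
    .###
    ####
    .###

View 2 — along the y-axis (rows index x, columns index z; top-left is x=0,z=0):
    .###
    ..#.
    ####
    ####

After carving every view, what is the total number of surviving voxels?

before carving: 64 voxels (4×4×4)
after view 1 [x-axis, 12 of 16 cells solid] → remaining = 48
after view 2 [y-axis, 12 of 16 cells solid] → remaining = 38

|visual hull| = 38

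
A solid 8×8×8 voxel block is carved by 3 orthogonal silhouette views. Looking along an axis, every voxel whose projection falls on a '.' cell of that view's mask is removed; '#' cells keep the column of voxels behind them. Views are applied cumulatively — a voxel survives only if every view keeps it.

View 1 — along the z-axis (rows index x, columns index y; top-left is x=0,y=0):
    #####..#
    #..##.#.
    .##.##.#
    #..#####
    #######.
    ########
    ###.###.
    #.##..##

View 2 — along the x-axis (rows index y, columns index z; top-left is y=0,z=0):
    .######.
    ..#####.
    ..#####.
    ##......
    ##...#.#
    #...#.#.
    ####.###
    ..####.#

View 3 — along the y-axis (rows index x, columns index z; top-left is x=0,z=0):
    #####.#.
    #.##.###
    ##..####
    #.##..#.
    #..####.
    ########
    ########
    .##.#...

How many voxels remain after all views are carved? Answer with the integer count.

full grid |V| = 512
[1] z-view keeps 47 columns → grid now 376
[2] x-view keeps 37 columns → grid now 219
[3] y-view keeps 46 columns → grid now 162

162 voxels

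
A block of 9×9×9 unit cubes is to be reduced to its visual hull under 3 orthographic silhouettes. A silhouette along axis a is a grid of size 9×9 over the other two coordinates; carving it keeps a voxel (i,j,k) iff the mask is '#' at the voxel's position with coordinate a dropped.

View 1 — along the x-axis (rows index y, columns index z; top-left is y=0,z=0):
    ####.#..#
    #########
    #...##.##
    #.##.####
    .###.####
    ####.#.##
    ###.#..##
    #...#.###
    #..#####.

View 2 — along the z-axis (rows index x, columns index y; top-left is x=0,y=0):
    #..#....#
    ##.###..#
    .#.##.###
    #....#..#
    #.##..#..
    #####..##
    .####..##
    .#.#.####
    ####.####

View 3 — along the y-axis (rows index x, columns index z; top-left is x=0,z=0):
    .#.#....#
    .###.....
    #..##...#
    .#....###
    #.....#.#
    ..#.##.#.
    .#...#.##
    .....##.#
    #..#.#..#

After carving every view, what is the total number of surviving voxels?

remaining voxels: 132

initial block: 9^3 = 729
  1. axis=0 (YZ plane), |mask|=58  ⇒  voxels=522
  2. axis=2 (XY plane), |mask|=49  ⇒  voxels=319
  3. axis=1 (XZ plane), |mask|=32  ⇒  voxels=132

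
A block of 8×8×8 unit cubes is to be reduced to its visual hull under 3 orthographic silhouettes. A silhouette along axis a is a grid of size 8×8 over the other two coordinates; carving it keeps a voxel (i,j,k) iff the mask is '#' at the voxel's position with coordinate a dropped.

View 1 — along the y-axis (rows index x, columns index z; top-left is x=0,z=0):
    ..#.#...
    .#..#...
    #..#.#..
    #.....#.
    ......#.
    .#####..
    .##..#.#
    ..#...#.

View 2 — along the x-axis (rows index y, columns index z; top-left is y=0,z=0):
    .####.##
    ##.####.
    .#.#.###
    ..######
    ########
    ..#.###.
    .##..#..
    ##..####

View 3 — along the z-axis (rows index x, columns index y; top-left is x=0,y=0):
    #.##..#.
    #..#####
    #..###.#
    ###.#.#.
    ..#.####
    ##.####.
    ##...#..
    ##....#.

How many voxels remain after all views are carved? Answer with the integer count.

full grid |V| = 512
[1] y-view keeps 21 columns → grid now 168
[2] x-view keeps 44 columns → grid now 119
[3] z-view keeps 37 columns → grid now 67

remaining voxels: 67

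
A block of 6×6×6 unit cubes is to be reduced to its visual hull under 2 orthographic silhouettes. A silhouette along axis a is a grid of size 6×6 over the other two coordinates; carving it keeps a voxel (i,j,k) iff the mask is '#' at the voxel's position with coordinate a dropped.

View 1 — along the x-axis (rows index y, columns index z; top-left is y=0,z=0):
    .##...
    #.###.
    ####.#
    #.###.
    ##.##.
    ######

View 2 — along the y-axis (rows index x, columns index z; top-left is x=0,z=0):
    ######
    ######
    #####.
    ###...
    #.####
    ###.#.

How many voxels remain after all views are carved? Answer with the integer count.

remaining voxels: 126

initial block: 6^3 = 216
after view 1 [x-axis, 25 of 36 cells solid] → remaining = 150
after view 2 [y-axis, 29 of 36 cells solid] → remaining = 126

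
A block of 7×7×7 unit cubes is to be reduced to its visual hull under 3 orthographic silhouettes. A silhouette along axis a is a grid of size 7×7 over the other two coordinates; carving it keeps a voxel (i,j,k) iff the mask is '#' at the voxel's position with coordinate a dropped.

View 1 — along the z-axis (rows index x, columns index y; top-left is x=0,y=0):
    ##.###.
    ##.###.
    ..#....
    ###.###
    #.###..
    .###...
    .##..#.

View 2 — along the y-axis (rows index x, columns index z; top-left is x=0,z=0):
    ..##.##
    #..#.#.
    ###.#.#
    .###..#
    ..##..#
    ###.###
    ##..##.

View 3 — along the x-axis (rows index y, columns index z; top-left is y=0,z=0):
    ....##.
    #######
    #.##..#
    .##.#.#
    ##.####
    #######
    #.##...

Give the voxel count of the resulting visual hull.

72 voxels

before carving: 343 voxels (7×7×7)
  1. axis=2 (XY plane), |mask|=27  ⇒  voxels=189
  2. axis=1 (XZ plane), |mask|=29  ⇒  voxels=106
  3. axis=0 (YZ plane), |mask|=33  ⇒  voxels=72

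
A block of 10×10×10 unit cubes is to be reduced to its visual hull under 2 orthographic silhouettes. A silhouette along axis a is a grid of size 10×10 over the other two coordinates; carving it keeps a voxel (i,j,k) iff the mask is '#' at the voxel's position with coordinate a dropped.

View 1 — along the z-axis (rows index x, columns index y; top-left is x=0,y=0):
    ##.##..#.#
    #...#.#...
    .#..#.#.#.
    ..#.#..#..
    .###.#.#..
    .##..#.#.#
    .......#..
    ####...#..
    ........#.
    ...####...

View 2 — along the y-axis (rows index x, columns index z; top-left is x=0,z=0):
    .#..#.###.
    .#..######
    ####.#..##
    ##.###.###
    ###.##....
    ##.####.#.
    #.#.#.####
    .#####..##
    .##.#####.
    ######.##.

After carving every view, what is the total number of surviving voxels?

full grid |V| = 1000
step 1: project along z, AND mask (37/100) → |grid| = 370
step 2: project along y, AND mask (68/100) → |grid| = 244

|visual hull| = 244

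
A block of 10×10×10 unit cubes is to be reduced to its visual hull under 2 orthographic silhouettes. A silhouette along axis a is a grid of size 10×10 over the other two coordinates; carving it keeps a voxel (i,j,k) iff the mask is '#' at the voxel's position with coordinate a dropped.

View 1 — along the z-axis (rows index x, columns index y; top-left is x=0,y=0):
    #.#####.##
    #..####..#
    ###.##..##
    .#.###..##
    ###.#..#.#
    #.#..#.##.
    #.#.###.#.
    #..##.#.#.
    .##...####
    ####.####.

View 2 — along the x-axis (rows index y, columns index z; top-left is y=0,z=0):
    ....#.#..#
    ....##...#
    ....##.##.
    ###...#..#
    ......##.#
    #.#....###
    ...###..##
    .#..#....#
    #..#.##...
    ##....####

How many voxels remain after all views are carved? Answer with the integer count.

|visual hull| = 258

initial block: 10^3 = 1000
carve view 1 (along z, XY-mask fill 63/100): 630 voxels remain
carve view 2 (along x, YZ-mask fill 41/100): 258 voxels remain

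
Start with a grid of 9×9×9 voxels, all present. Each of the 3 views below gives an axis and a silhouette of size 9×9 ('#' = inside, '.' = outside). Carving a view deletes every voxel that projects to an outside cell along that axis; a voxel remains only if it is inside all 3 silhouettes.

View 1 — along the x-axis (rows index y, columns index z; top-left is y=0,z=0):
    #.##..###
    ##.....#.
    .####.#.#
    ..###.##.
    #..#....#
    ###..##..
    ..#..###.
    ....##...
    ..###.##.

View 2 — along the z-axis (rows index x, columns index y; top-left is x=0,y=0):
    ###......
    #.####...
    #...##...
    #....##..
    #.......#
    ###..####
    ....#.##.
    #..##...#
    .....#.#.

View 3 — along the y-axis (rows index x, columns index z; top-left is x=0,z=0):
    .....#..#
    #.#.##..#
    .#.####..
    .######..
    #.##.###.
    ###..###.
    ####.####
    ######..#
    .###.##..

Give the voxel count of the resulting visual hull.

89 voxels

initial block: 9^3 = 729
after view 1 [x-axis, 39 of 81 cells solid] → remaining = 351
after view 2 [z-axis, 32 of 81 cells solid] → remaining = 146
after view 3 [y-axis, 50 of 81 cells solid] → remaining = 89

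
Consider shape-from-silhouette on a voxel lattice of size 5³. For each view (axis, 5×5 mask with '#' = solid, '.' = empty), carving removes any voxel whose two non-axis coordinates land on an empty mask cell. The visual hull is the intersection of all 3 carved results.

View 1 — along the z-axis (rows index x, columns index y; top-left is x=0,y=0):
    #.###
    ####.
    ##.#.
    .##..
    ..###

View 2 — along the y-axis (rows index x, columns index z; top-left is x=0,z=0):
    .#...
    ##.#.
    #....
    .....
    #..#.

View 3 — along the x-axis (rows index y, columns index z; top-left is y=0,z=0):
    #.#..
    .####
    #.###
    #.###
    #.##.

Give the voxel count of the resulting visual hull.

|visual hull| = 15

initial block: 5^3 = 125
V1 z: intersect with XY mask (16 set) -- 80 left
V2 y: intersect with XZ mask (7 set) -- 25 left
V3 x: intersect with YZ mask (17 set) -- 15 left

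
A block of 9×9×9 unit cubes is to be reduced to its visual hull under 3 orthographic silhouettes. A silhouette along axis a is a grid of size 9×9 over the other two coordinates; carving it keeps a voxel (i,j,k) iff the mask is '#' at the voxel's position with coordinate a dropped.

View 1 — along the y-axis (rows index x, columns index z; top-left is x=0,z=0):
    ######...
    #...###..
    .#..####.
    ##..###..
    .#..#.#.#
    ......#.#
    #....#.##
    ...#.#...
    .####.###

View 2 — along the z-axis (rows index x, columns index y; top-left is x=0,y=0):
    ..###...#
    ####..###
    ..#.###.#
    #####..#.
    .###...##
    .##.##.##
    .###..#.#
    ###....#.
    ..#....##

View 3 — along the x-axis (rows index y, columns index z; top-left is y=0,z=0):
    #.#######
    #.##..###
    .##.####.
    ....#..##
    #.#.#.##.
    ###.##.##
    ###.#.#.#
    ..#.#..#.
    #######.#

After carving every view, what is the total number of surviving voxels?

|visual hull| = 115

full grid |V| = 729
[1] y-view keeps 39 columns → grid now 351
[2] z-view keeps 45 columns → grid now 188
[3] x-view keeps 52 columns → grid now 115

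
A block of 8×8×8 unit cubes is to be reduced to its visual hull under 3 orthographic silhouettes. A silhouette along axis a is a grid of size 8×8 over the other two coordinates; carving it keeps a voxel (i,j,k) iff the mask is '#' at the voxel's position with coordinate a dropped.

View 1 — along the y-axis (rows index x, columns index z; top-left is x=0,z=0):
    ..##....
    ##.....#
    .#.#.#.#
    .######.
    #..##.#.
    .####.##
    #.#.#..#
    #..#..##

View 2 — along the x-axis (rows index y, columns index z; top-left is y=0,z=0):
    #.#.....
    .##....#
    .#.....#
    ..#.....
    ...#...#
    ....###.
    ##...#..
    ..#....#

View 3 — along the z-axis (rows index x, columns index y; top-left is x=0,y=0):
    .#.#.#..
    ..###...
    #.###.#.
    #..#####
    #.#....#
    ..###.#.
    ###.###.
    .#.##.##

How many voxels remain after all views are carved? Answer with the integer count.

full grid |V| = 512
after view 1 [y-axis, 33 of 64 cells solid] → remaining = 264
after view 2 [x-axis, 18 of 64 cells solid] → remaining = 74
after view 3 [z-axis, 35 of 64 cells solid] → remaining = 40

|visual hull| = 40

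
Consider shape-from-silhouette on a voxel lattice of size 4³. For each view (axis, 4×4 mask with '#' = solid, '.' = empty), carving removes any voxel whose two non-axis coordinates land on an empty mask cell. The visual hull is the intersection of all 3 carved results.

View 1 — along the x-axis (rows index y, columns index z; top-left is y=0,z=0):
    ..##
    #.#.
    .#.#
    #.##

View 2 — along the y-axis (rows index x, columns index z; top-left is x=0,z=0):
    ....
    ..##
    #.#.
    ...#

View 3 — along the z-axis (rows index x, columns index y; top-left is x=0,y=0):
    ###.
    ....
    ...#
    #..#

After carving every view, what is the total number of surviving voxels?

start: 4×4×4 = 64 voxels
after view 1 [x-axis, 9 of 16 cells solid] → remaining = 36
after view 2 [y-axis, 5 of 16 cells solid] → remaining = 14
after view 3 [z-axis, 6 of 16 cells solid] → remaining = 4

4 voxels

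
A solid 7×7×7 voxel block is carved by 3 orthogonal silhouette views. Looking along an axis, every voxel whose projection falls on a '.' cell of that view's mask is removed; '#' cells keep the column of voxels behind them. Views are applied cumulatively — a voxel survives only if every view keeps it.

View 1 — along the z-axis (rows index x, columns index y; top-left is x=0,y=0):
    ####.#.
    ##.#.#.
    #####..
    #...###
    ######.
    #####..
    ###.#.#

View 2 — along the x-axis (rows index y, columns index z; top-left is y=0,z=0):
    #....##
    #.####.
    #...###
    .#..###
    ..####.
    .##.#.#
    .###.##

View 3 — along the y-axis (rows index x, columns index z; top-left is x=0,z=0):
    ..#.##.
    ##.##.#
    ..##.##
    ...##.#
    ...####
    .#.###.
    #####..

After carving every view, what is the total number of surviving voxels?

initial block: 7^3 = 343
step 1: project along z, AND mask (34/49) → |grid| = 238
step 2: project along x, AND mask (29/49) → |grid| = 137
step 3: project along y, AND mask (28/49) → |grid| = 81

|visual hull| = 81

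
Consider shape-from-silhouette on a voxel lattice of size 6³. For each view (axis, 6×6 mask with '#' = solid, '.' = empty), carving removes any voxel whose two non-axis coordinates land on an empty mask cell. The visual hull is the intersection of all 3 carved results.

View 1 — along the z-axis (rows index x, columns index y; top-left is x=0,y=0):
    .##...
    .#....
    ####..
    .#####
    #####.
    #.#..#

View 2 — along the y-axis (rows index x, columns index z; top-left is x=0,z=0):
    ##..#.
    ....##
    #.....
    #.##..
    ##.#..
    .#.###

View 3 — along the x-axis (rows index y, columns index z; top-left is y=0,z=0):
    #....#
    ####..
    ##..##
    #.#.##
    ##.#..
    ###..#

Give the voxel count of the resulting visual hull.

|visual hull| = 35

start: 6×6×6 = 216 voxels
step 1: project along z, AND mask (20/36) → |grid| = 120
step 2: project along y, AND mask (16/36) → |grid| = 54
step 3: project along x, AND mask (21/36) → |grid| = 35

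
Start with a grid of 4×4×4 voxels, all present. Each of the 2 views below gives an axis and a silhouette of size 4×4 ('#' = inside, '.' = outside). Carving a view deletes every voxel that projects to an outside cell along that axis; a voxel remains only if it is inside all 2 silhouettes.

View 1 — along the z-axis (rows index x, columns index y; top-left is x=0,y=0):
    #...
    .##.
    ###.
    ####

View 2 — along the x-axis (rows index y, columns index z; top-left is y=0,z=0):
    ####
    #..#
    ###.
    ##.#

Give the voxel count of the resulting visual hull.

remaining voxels: 30

before carving: 64 voxels (4×4×4)
carve view 1 (along z, XY-mask fill 10/16): 40 voxels remain
carve view 2 (along x, YZ-mask fill 12/16): 30 voxels remain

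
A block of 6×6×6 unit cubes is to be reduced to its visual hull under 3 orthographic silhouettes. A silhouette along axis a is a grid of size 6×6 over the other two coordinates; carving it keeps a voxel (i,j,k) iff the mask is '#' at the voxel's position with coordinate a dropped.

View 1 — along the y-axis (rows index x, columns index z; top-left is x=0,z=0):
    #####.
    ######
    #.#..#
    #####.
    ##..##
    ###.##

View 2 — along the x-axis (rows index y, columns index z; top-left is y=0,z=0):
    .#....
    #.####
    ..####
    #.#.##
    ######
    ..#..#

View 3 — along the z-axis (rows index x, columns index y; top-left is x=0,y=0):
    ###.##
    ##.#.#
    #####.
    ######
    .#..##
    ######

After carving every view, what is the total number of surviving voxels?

initial block: 6^3 = 216
  1. axis=1 (XZ plane), |mask|=28  ⇒  voxels=168
  2. axis=0 (YZ plane), |mask|=22  ⇒  voxels=102
  3. axis=2 (XY plane), |mask|=29  ⇒  voxels=81

|visual hull| = 81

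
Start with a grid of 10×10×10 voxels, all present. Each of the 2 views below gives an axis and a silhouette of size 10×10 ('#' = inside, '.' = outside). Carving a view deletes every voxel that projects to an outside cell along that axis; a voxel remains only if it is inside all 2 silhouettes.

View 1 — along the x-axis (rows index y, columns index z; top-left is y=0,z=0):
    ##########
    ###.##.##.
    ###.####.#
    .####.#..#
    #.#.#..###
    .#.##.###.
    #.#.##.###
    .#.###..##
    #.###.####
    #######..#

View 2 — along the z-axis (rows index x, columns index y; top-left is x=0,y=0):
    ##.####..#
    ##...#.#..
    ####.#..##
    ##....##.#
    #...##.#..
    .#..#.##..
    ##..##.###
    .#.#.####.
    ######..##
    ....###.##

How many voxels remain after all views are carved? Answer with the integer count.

full grid |V| = 1000
[1] x-view keeps 72 columns → grid now 720
[2] z-view keeps 57 columns → grid now 409

|visual hull| = 409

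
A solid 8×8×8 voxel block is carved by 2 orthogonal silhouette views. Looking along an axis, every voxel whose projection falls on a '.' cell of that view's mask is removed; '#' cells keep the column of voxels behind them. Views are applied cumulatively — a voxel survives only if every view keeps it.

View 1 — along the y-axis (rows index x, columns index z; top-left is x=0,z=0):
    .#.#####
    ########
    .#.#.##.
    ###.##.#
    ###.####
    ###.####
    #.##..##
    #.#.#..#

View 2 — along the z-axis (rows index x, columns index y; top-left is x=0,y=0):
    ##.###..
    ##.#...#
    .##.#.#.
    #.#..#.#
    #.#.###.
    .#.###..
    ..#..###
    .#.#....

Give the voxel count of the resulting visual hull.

|visual hull| = 193

start: 8×8×8 = 512 voxels
V1 y: intersect with XZ mask (47 set) -- 376 left
V2 z: intersect with XY mask (32 set) -- 193 left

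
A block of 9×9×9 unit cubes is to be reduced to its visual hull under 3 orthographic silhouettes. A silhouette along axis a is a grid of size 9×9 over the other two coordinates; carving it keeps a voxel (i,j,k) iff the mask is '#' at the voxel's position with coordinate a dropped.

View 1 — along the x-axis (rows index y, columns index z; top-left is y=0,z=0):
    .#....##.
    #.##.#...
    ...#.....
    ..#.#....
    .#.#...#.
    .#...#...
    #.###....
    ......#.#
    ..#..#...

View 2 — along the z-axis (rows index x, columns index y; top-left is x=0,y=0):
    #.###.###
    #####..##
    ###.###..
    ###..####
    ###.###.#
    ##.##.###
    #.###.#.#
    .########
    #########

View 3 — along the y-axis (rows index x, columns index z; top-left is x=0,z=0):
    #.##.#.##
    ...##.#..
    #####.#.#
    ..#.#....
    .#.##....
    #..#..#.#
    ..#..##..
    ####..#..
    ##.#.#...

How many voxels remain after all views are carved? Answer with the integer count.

initial block: 9^3 = 729
  1. axis=0 (YZ plane), |mask|=23  ⇒  voxels=207
  2. axis=2 (XY plane), |mask|=64  ⇒  voxels=166
  3. axis=1 (XZ plane), |mask|=37  ⇒  voxels=80

80 voxels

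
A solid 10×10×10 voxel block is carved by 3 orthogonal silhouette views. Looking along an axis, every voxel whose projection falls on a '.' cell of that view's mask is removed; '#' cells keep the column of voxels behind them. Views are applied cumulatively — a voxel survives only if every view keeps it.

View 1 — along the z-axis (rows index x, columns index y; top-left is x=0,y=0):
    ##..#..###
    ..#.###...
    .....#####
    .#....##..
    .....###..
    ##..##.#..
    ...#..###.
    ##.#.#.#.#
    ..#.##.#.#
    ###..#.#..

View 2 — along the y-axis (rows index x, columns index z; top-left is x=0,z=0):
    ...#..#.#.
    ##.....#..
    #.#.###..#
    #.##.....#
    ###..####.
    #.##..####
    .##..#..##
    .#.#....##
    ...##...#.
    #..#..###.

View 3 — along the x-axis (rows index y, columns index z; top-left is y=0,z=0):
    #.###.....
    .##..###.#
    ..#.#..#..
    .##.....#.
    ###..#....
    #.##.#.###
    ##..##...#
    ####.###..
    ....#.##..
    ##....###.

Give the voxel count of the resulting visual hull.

|visual hull| = 110

before carving: 1000 voxels (10×10×10)
[1] z-view keeps 46 columns → grid now 460
[2] y-view keeps 47 columns → grid now 212
[3] x-view keeps 47 columns → grid now 110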